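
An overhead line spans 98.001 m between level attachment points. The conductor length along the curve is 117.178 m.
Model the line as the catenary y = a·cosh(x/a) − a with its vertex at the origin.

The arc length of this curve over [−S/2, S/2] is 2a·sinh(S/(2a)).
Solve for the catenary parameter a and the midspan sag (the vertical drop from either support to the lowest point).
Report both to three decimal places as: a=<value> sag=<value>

a=46.494 sag=28.302

seed: a₀ = √(S³/(24(L−S))) = √(98.001³/(24·19.177)) = 45.222004
iter 1: u=1.083554  f(a)=+1.158e+00  f'(a)=-9.520e-01  a ← 45.222004 − (+1.158e+00/-9.520e-01) = 46.438180
iter 2: u=1.055177  f(a)=+4.835e-02  f'(a)=-8.740e-01  a ← 46.438180 − (+4.835e-02/-8.740e-01) = 46.493501
iter 3: u=1.053921  f(a)=+9.245e-05  f'(a)=-8.706e-01  a ← 46.493501 − (+9.245e-05/-8.706e-01) = 46.493607
iter 4: u=1.053919  f(a)=+3.395e-10  f'(a)=-8.706e-01  a ← 46.493607 − (+3.395e-10/-8.706e-01) = 46.493607
iter 5: u=1.053919  f(a)=+1.421e-14  f'(a)=-8.706e-01  a ← 46.493607 − (+1.421e-14/-8.706e-01) = 46.493607
converged: |Δa| < 1e-12 after 5 iterations
sag = a·(cosh(S/(2a)) − 1) = 46.493607·(cosh(1.053919) − 1) = 28.301623
T_max/T_min = cosh(S/(2a)) = 1.608721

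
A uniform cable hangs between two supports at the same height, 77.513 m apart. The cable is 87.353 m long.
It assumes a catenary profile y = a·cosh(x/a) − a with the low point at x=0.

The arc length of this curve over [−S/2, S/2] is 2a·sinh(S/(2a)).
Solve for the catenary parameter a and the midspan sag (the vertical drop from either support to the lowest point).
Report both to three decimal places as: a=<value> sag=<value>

seed: a₀ = √(S³/(24(L−S))) = √(77.513³/(24·9.840)) = 44.407738
iter 1: u=0.872742  f(a)=+3.816e-01  f'(a)=-4.779e-01  a ← 44.407738 − (+3.816e-01/-4.779e-01) = 45.206341
iter 2: u=0.857324  f(a)=+1.054e-02  f'(a)=-4.518e-01  a ← 45.206341 − (+1.054e-02/-4.518e-01) = 45.229665
iter 3: u=0.856882  f(a)=+8.540e-06  f'(a)=-4.511e-01  a ← 45.229665 − (+8.540e-06/-4.511e-01) = 45.229684
iter 4: u=0.856882  f(a)=+5.627e-12  f'(a)=-4.511e-01  a ← 45.229684 − (+5.627e-12/-4.511e-01) = 45.229684
converged: |Δa| < 1e-12 after 4 iterations
sag = a·(cosh(S/(2a)) − 1) = 45.229684·(cosh(0.856882) − 1) = 17.646074
T_max/T_min = cosh(S/(2a)) = 1.390144

a=45.230 sag=17.646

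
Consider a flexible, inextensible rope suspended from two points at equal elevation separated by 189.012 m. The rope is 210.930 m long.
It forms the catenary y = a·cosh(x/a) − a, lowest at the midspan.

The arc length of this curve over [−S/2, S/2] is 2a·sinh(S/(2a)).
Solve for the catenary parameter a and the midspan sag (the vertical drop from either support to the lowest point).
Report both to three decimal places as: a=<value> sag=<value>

a=115.220 sag=40.980

seed: a₀ = √(S³/(24(L−S))) = √(189.012³/(24·21.918)) = 113.299498
iter 1: u=0.834125  f(a)=+7.752e-01  f'(a)=-4.145e-01  a ← 113.299498 − (+7.752e-01/-4.145e-01) = 115.169804
iter 2: u=0.820580  f(a)=+1.961e-02  f'(a)=-3.938e-01  a ← 115.169804 − (+1.961e-02/-3.938e-01) = 115.219613
iter 3: u=0.820225  f(a)=+1.328e-05  f'(a)=-3.932e-01  a ← 115.219613 − (+1.328e-05/-3.932e-01) = 115.219647
iter 4: u=0.820225  f(a)=+6.082e-12  f'(a)=-3.932e-01  a ← 115.219647 − (+6.082e-12/-3.932e-01) = 115.219647
converged: |Δa| < 1e-12 after 4 iterations
sag = a·(cosh(S/(2a)) − 1) = 115.219647·(cosh(0.820225) − 1) = 40.980332
T_max/T_min = cosh(S/(2a)) = 1.355671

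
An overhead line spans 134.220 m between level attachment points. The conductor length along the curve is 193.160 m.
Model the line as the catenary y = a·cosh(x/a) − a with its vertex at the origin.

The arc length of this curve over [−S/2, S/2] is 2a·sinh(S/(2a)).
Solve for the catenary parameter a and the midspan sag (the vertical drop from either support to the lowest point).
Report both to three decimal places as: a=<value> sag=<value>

a=43.832 sag=62.229

seed: a₀ = √(S³/(24(L−S))) = √(134.220³/(24·58.940)) = 41.344254
iter 1: u=1.623200  f(a)=+8.270e+00  f'(a)=-3.677e+00  a ← 41.344254 − (+8.270e+00/-3.677e+00) = 43.593599
iter 2: u=1.539446  f(a)=+7.229e-01  f'(a)=-3.060e+00  a ← 43.593599 − (+7.229e-01/-3.060e+00) = 43.829862
iter 3: u=1.531148  f(a)=+6.691e-03  f'(a)=-3.003e+00  a ← 43.829862 − (+6.691e-03/-3.003e+00) = 43.832090
iter 4: u=1.531070  f(a)=+5.851e-07  f'(a)=-3.003e+00  a ← 43.832090 − (+5.851e-07/-3.003e+00) = 43.832090
iter 5: u=1.531070  f(a)=+0.000e+00  f'(a)=-3.003e+00  a ← 43.832090 − (+0.000e+00/-3.003e+00) = 43.832090
converged: |Δa| < 1e-12 after 5 iterations
sag = a·(cosh(S/(2a)) − 1) = 43.832090·(cosh(1.531070) − 1) = 62.228970
T_max/T_min = cosh(S/(2a)) = 2.419713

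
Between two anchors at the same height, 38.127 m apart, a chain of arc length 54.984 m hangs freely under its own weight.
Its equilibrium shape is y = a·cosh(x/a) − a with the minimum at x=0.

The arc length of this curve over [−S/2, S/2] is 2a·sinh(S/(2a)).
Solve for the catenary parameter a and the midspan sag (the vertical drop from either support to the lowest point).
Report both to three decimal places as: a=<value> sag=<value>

seed: a₀ = √(S³/(24(L−S))) = √(38.127³/(24·16.857)) = 11.704509
iter 1: u=1.628731  f(a)=+2.382e+00  f'(a)=-3.721e+00  a ← 11.704509 − (+2.382e+00/-3.721e+00) = 12.344845
iter 2: u=1.544248  f(a)=+2.095e-01  f'(a)=-3.093e+00  a ← 12.344845 − (+2.095e-01/-3.093e+00) = 12.412582
iter 3: u=1.535821  f(a)=+1.965e-03  f'(a)=-3.035e+00  a ← 12.412582 − (+1.965e-03/-3.035e+00) = 12.413229
iter 4: u=1.535741  f(a)=+1.764e-07  f'(a)=-3.034e+00  a ← 12.413229 − (+1.764e-07/-3.034e+00) = 12.413230
iter 5: u=1.535741  f(a)=-1.421e-14  f'(a)=-3.034e+00  a ← 12.413230 − (-1.421e-14/-3.034e+00) = 12.413230
converged: |Δa| < 1e-12 after 5 iterations
sag = a·(cosh(S/(2a)) − 1) = 12.413230·(cosh(1.535741) − 1) = 17.751292
T_max/T_min = cosh(S/(2a)) = 2.430030

a=12.413 sag=17.751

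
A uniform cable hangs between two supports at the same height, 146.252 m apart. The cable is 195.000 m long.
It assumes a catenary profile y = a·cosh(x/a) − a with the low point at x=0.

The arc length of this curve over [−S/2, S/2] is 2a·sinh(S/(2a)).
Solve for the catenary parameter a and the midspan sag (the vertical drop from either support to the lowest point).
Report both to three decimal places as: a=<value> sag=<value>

seed: a₀ = √(S³/(24(L−S))) = √(146.252³/(24·48.748)) = 51.709305
iter 1: u=1.414175  f(a)=+5.113e+00  f'(a)=-2.290e+00  a ← 51.709305 − (+5.113e+00/-2.290e+00) = 53.941670
iter 2: u=1.355650  f(a)=+3.498e-01  f'(a)=-1.987e+00  a ← 53.941670 − (+3.498e-01/-1.987e+00) = 54.117704
iter 3: u=1.351240  f(a)=+1.902e-03  f'(a)=-1.965e+00  a ← 54.117704 − (+1.902e-03/-1.965e+00) = 54.118672
iter 4: u=1.351216  f(a)=+5.694e-08  f'(a)=-1.965e+00  a ← 54.118672 − (+5.694e-08/-1.965e+00) = 54.118672
iter 5: u=1.351216  f(a)=-2.842e-14  f'(a)=-1.965e+00  a ← 54.118672 − (-2.842e-14/-1.965e+00) = 54.118672
converged: |Δa| < 1e-12 after 5 iterations
sag = a·(cosh(S/(2a)) − 1) = 54.118672·(cosh(1.351216) − 1) = 57.394021
T_max/T_min = cosh(S/(2a)) = 2.060522

a=54.119 sag=57.394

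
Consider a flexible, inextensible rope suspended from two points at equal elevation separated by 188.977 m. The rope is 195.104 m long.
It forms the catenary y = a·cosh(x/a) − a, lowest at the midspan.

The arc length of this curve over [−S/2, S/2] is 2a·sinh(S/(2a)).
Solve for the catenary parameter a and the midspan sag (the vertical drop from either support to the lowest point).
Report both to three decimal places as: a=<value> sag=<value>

seed: a₀ = √(S³/(24(L−S))) = √(188.977³/(24·6.127)) = 214.231764
iter 1: u=0.441057  f(a)=+5.987e-02  f'(a)=-5.832e-02  a ← 214.231764 − (+5.987e-02/-5.832e-02) = 215.258364
iter 2: u=0.438954  f(a)=+4.331e-04  f'(a)=-5.748e-02  a ← 215.258364 − (+4.331e-04/-5.748e-02) = 215.265899
iter 3: u=0.438939  f(a)=+2.303e-08  f'(a)=-5.747e-02  a ← 215.265899 − (+2.303e-08/-5.747e-02) = 215.265900
iter 4: u=0.438939  f(a)=-2.842e-14  f'(a)=-5.747e-02  a ← 215.265900 − (-2.842e-14/-5.747e-02) = 215.265900
converged: |Δa| < 1e-12 after 4 iterations
sag = a·(cosh(S/(2a)) − 1) = 215.265900·(cosh(0.438939) − 1) = 21.072418
T_max/T_min = cosh(S/(2a)) = 1.097890

a=215.266 sag=21.072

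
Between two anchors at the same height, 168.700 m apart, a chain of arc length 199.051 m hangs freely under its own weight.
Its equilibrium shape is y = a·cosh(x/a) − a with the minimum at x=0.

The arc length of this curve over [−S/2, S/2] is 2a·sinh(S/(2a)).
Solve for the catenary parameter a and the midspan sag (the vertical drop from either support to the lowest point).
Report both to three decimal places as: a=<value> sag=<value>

seed: a₀ = √(S³/(24(L−S))) = √(168.700³/(24·30.351)) = 81.185880
iter 1: u=1.038974  f(a)=+1.681e+00  f'(a)=-8.316e-01  a ← 81.185880 − (+1.681e+00/-8.316e-01) = 83.207202
iter 2: u=1.013734  f(a)=+6.482e-02  f'(a)=-7.686e-01  a ← 83.207202 − (+6.482e-02/-7.686e-01) = 83.291544
iter 3: u=1.012708  f(a)=+1.050e-04  f'(a)=-7.661e-01  a ← 83.291544 − (+1.050e-04/-7.661e-01) = 83.291681
iter 4: u=1.012706  f(a)=+2.763e-10  f'(a)=-7.661e-01  a ← 83.291681 − (+2.763e-10/-7.661e-01) = 83.291681
iter 5: u=1.012706  f(a)=-2.842e-14  f'(a)=-7.661e-01  a ← 83.291681 − (-2.842e-14/-7.661e-01) = 83.291681
converged: |Δa| < 1e-12 after 5 iterations
sag = a·(cosh(S/(2a)) − 1) = 83.291681·(cosh(1.012706) − 1) = 46.488245
T_max/T_min = cosh(S/(2a)) = 1.558138

a=83.292 sag=46.488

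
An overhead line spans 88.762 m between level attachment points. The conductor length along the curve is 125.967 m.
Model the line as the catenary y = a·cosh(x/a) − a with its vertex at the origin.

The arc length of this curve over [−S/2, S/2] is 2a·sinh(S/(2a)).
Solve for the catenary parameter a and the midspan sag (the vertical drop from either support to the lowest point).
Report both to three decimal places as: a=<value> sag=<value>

a=29.599 sag=39.993

seed: a₀ = √(S³/(24(L−S))) = √(88.762³/(24·37.205)) = 27.985582
iter 1: u=1.585852  f(a)=+4.969e+00  f'(a)=-3.390e+00  a ← 27.985582 − (+4.969e+00/-3.390e+00) = 29.451016
iter 2: u=1.506943  f(a)=+4.169e-01  f'(a)=-2.843e+00  a ← 29.451016 − (+4.169e-01/-2.843e+00) = 29.597656
iter 3: u=1.499477  f(a)=+3.530e-03  f'(a)=-2.795e+00  a ← 29.597656 − (+3.530e-03/-2.795e+00) = 29.598919
iter 4: u=1.499413  f(a)=+2.578e-07  f'(a)=-2.795e+00  a ← 29.598919 − (+2.578e-07/-2.795e+00) = 29.598919
iter 5: u=1.499413  f(a)=-1.421e-14  f'(a)=-2.795e+00  a ← 29.598919 − (-1.421e-14/-2.795e+00) = 29.598919
converged: |Δa| < 1e-12 after 5 iterations
sag = a·(cosh(S/(2a)) − 1) = 29.598919·(cosh(1.499413) − 1) = 39.992871
T_max/T_min = cosh(S/(2a)) = 2.351160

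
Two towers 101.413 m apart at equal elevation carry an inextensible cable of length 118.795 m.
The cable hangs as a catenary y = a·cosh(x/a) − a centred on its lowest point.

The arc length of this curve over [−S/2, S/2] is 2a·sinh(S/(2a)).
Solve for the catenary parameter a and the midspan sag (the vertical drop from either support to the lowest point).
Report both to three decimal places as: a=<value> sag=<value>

a=51.240 sag=27.205

seed: a₀ = √(S³/(24(L−S))) = √(101.413³/(24·17.382)) = 50.001721
iter 1: u=1.014095  f(a)=+9.160e-01  f'(a)=-7.694e-01  a ← 50.001721 − (+9.160e-01/-7.694e-01) = 51.192174
iter 2: u=0.990513  f(a)=+3.373e-02  f'(a)=-7.137e-01  a ← 51.192174 − (+3.373e-02/-7.137e-01) = 51.239438
iter 3: u=0.989599  f(a)=+4.962e-05  f'(a)=-7.116e-01  a ← 51.239438 − (+4.962e-05/-7.116e-01) = 51.239507
iter 4: u=0.989598  f(a)=+1.077e-10  f'(a)=-7.116e-01  a ← 51.239507 − (+1.077e-10/-7.116e-01) = 51.239507
iter 5: u=0.989598  f(a)=+5.684e-14  f'(a)=-7.116e-01  a ← 51.239507 − (+5.684e-14/-7.116e-01) = 51.239507
converged: |Δa| < 1e-12 after 5 iterations
sag = a·(cosh(S/(2a)) − 1) = 51.239507·(cosh(0.989598) − 1) = 27.205060
T_max/T_min = cosh(S/(2a)) = 1.530939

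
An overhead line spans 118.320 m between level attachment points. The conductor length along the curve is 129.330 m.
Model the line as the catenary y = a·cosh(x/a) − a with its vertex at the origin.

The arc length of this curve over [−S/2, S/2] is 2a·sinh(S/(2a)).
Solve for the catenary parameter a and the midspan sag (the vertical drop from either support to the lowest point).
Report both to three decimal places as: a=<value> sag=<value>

seed: a₀ = √(S³/(24(L−S))) = √(118.320³/(24·11.010)) = 79.174980
iter 1: u=0.747206  f(a)=+3.115e-01  f'(a)=-2.940e-01  a ← 79.174980 − (+3.115e-01/-2.940e-01) = 80.234553
iter 2: u=0.737338  f(a)=+6.363e-03  f'(a)=-2.821e-01  a ← 80.234553 − (+6.363e-03/-2.821e-01) = 80.257111
iter 3: u=0.737131  f(a)=+2.778e-06  f'(a)=-2.818e-01  a ← 80.257111 − (+2.778e-06/-2.818e-01) = 80.257121
iter 4: u=0.737131  f(a)=+5.400e-13  f'(a)=-2.818e-01  a ← 80.257121 − (+5.400e-13/-2.818e-01) = 80.257121
converged: |Δa| < 1e-12 after 4 iterations
sag = a·(cosh(S/(2a)) − 1) = 80.257121·(cosh(0.737131) − 1) = 22.809691
T_max/T_min = cosh(S/(2a)) = 1.284208

a=80.257 sag=22.810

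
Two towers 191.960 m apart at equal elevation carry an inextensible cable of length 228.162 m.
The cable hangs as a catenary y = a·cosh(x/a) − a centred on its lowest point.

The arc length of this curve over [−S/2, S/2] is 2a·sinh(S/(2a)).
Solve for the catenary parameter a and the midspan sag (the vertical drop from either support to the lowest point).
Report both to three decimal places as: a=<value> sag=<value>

a=92.677 sag=54.304

seed: a₀ = √(S³/(24(L−S))) = √(191.960³/(24·36.202)) = 90.228598
iter 1: u=1.063743  f(a)=+2.104e+00  f'(a)=-8.970e-01  a ← 90.228598 − (+2.104e+00/-8.970e-01) = 92.574502
iter 2: u=1.036787  f(a)=+8.486e-02  f'(a)=-8.260e-01  a ← 92.574502 − (+8.486e-02/-8.260e-01) = 92.677240
iter 3: u=1.035637  f(a)=+1.508e-04  f'(a)=-8.230e-01  a ← 92.677240 − (+1.508e-04/-8.230e-01) = 92.677424
iter 4: u=1.035635  f(a)=+4.786e-10  f'(a)=-8.230e-01  a ← 92.677424 − (+4.786e-10/-8.230e-01) = 92.677424
iter 5: u=1.035635  f(a)=-1.137e-13  f'(a)=-8.230e-01  a ← 92.677424 − (-1.137e-13/-8.230e-01) = 92.677424
converged: |Δa| < 1e-12 after 5 iterations
sag = a·(cosh(S/(2a)) − 1) = 92.677424·(cosh(1.035635) − 1) = 54.304138
T_max/T_min = cosh(S/(2a)) = 1.585948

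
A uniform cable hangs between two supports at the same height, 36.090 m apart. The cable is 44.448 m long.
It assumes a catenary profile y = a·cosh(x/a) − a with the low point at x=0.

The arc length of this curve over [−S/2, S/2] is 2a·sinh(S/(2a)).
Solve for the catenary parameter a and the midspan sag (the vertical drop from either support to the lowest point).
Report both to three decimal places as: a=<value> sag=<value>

a=15.814 sag=11.462

seed: a₀ = √(S³/(24(L−S))) = √(36.090³/(24·8.358)) = 15.308179
iter 1: u=1.178782  f(a)=+6.003e-01  f'(a)=-1.251e+00  a ← 15.308179 − (+6.003e-01/-1.251e+00) = 15.787848
iter 2: u=1.142968  f(a)=+2.937e-02  f'(a)=-1.132e+00  a ← 15.787848 − (+2.937e-02/-1.132e+00) = 15.813799
iter 3: u=1.141092  f(a)=+7.831e-05  f'(a)=-1.126e+00  a ← 15.813799 − (+7.831e-05/-1.126e+00) = 15.813869
iter 4: u=1.141087  f(a)=+5.600e-10  f'(a)=-1.126e+00  a ← 15.813869 − (+5.600e-10/-1.126e+00) = 15.813869
iter 5: u=1.141087  f(a)=+7.105e-15  f'(a)=-1.126e+00  a ← 15.813869 − (+7.105e-15/-1.126e+00) = 15.813869
converged: |Δa| < 1e-12 after 5 iterations
sag = a·(cosh(S/(2a)) − 1) = 15.813869·(cosh(1.141087) − 1) = 11.462213
T_max/T_min = cosh(S/(2a)) = 1.724820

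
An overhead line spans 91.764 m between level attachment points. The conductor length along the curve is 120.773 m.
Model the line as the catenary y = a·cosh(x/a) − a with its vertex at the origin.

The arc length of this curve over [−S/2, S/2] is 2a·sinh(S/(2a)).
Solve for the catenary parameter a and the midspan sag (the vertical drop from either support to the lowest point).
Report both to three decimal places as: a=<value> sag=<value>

a=34.792 sag=34.900

seed: a₀ = √(S³/(24(L−S))) = √(91.764³/(24·29.009)) = 33.314746
iter 1: u=1.377228  f(a)=+2.879e+00  f'(a)=-2.095e+00  a ← 33.314746 − (+2.879e+00/-2.095e+00) = 34.688831
iter 2: u=1.322674  f(a)=+1.877e-01  f'(a)=-1.830e+00  a ← 34.688831 − (+1.877e-01/-1.830e+00) = 34.791393
iter 3: u=1.318774  f(a)=+9.208e-04  f'(a)=-1.812e+00  a ← 34.791393 − (+9.208e-04/-1.812e+00) = 34.791901
iter 4: u=1.318755  f(a)=+2.241e-08  f'(a)=-1.812e+00  a ← 34.791901 − (+2.241e-08/-1.812e+00) = 34.791901
iter 5: u=1.318755  f(a)=+0.000e+00  f'(a)=-1.812e+00  a ← 34.791901 − (+0.000e+00/-1.812e+00) = 34.791901
converged: |Δa| < 1e-12 after 5 iterations
sag = a·(cosh(S/(2a)) − 1) = 34.791901·(cosh(1.318755) − 1) = 34.900321
T_max/T_min = cosh(S/(2a)) = 2.003116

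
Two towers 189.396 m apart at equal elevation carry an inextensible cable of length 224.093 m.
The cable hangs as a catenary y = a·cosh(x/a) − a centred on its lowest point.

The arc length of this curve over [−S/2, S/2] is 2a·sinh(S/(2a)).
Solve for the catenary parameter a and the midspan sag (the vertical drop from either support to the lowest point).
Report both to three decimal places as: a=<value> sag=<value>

a=92.708 sag=52.720

seed: a₀ = √(S³/(24(L−S))) = √(189.396³/(24·34.697)) = 90.324303
iter 1: u=1.048422  f(a)=+1.958e+00  f'(a)=-8.561e-01  a ← 90.324303 − (+1.958e+00/-8.561e-01) = 92.610936
iter 2: u=1.022536  f(a)=+7.680e-02  f'(a)=-7.901e-01  a ← 92.610936 − (+7.680e-02/-7.901e-01) = 92.708139
iter 3: u=1.021464  f(a)=+1.289e-04  f'(a)=-7.875e-01  a ← 92.708139 − (+1.289e-04/-7.875e-01) = 92.708303
iter 4: u=1.021462  f(a)=+3.645e-10  f'(a)=-7.875e-01  a ← 92.708303 − (+3.645e-10/-7.875e-01) = 92.708303
iter 5: u=1.021462  f(a)=+2.842e-14  f'(a)=-7.875e-01  a ← 92.708303 − (+2.842e-14/-7.875e-01) = 92.708303
converged: |Δa| < 1e-12 after 5 iterations
sag = a·(cosh(S/(2a)) − 1) = 92.708303·(cosh(1.021462) − 1) = 52.719506
T_max/T_min = cosh(S/(2a)) = 1.568660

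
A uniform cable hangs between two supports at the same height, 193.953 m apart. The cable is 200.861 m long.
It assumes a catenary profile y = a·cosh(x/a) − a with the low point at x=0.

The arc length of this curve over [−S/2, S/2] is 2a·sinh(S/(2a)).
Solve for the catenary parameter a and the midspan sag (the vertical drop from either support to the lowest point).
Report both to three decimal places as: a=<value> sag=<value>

a=210.891 sag=22.693

seed: a₀ = √(S³/(24(L−S))) = √(193.953³/(24·6.908)) = 209.779462
iter 1: u=0.462278  f(a)=+7.419e-02  f'(a)=-6.728e-02  a ← 209.779462 − (+7.419e-02/-6.728e-02) = 210.882189
iter 2: u=0.459861  f(a)=+5.891e-04  f'(a)=-6.621e-02  a ← 210.882189 − (+5.891e-04/-6.621e-02) = 210.891085
iter 3: u=0.459842  f(a)=+3.780e-08  f'(a)=-6.620e-02  a ← 210.891085 − (+3.780e-08/-6.620e-02) = 210.891086
iter 4: u=0.459842  f(a)=+0.000e+00  f'(a)=-6.620e-02  a ← 210.891086 − (+0.000e+00/-6.620e-02) = 210.891086
converged: |Δa| < 1e-12 after 4 iterations
sag = a·(cosh(S/(2a)) − 1) = 210.891086·(cosh(0.459842) − 1) = 22.692594
T_max/T_min = cosh(S/(2a)) = 1.107603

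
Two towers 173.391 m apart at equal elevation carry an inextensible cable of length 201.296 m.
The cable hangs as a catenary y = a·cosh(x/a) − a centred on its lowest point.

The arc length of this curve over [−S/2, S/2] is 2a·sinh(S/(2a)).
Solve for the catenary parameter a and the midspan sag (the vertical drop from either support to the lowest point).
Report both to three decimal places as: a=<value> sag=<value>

seed: a₀ = √(S³/(24(L−S))) = √(173.391³/(24·27.905)) = 88.225310
iter 1: u=0.982660  f(a)=+1.379e+00  f'(a)=-6.958e-01  a ← 88.225310 − (+1.379e+00/-6.958e-01) = 90.206700
iter 2: u=0.961076  f(a)=+4.781e-02  f'(a)=-6.483e-01  a ← 90.206700 − (+4.781e-02/-6.483e-01) = 90.280449
iter 3: u=0.960291  f(a)=+6.208e-05  f'(a)=-6.466e-01  a ← 90.280449 − (+6.208e-05/-6.466e-01) = 90.280545
iter 4: u=0.960290  f(a)=+1.050e-10  f'(a)=-6.466e-01  a ← 90.280545 − (+1.050e-10/-6.466e-01) = 90.280545
iter 5: u=0.960290  f(a)=+2.842e-14  f'(a)=-6.466e-01  a ← 90.280545 − (+2.842e-14/-6.466e-01) = 90.280545
converged: |Δa| < 1e-12 after 5 iterations
sag = a·(cosh(S/(2a)) − 1) = 90.280545·(cosh(0.960290) − 1) = 44.925212
T_max/T_min = cosh(S/(2a)) = 1.497618

a=90.281 sag=44.925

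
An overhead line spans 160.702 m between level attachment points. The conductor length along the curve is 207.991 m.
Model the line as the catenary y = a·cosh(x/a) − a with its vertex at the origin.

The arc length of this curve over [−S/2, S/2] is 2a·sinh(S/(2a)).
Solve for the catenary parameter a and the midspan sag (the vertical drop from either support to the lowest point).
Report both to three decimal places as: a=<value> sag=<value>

seed: a₀ = √(S³/(24(L−S))) = √(160.702³/(24·47.289)) = 60.470873
iter 1: u=1.328755  f(a)=+4.355e+00  f'(a)=-1.858e+00  a ← 60.470873 − (+4.355e+00/-1.858e+00) = 62.814327
iter 2: u=1.279183  f(a)=+2.659e-01  f'(a)=-1.638e+00  a ← 62.814327 − (+2.659e-01/-1.638e+00) = 62.976724
iter 3: u=1.275884  f(a)=+1.134e-03  f'(a)=-1.624e+00  a ← 62.976724 − (+1.134e-03/-1.624e+00) = 62.977423
iter 4: u=1.275870  f(a)=+2.084e-08  f'(a)=-1.624e+00  a ← 62.977423 − (+2.084e-08/-1.624e+00) = 62.977423
iter 5: u=1.275870  f(a)=-2.842e-14  f'(a)=-1.624e+00  a ← 62.977423 − (-2.842e-14/-1.624e+00) = 62.977423
converged: |Δa| < 1e-12 after 5 iterations
sag = a·(cosh(S/(2a)) − 1) = 62.977423·(cosh(1.275870) − 1) = 58.600617
T_max/T_min = cosh(S/(2a)) = 1.930502

a=62.977 sag=58.601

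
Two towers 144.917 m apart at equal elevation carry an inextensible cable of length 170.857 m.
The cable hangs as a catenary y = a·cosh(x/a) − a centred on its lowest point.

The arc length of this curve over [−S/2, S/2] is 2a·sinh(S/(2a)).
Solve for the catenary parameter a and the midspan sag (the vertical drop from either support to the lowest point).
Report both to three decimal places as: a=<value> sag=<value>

a=71.723 sag=39.822

seed: a₀ = √(S³/(24(L−S))) = √(144.917³/(24·25.940)) = 69.917903
iter 1: u=1.036337  f(a)=+1.429e+00  f'(a)=-8.248e-01  a ← 69.917903 − (+1.429e+00/-8.248e-01) = 71.650550
iter 2: u=1.011276  f(a)=+5.485e-02  f'(a)=-7.626e-01  a ← 71.650550 − (+5.485e-02/-7.626e-01) = 71.722471
iter 3: u=1.010262  f(a)=+8.793e-05  f'(a)=-7.602e-01  a ← 71.722471 − (+8.793e-05/-7.602e-01) = 71.722587
iter 4: u=1.010261  f(a)=+2.267e-10  f'(a)=-7.602e-01  a ← 71.722587 − (+2.267e-10/-7.602e-01) = 71.722587
iter 5: u=1.010261  f(a)=+0.000e+00  f'(a)=-7.602e-01  a ← 71.722587 − (+0.000e+00/-7.602e-01) = 71.722587
converged: |Δa| < 1e-12 after 5 iterations
sag = a·(cosh(S/(2a)) − 1) = 71.722587·(cosh(1.010261) − 1) = 39.821835
T_max/T_min = cosh(S/(2a)) = 1.555220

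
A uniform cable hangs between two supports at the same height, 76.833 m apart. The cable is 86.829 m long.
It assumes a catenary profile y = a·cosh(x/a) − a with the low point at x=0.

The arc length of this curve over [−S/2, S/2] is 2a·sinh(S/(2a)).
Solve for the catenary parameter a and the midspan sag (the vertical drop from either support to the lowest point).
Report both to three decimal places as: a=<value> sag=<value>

seed: a₀ = √(S³/(24(L−S))) = √(76.833³/(24·9.996)) = 43.481342
iter 1: u=0.883517  f(a)=+3.975e-01  f'(a)=-4.967e-01  a ← 43.481342 − (+3.975e-01/-4.967e-01) = 44.281591
iter 2: u=0.867550  f(a)=+1.124e-02  f'(a)=-4.690e-01  a ← 44.281591 − (+1.124e-02/-4.690e-01) = 44.305556
iter 3: u=0.867081  f(a)=+9.564e-06  f'(a)=-4.682e-01  a ← 44.305556 − (+9.564e-06/-4.682e-01) = 44.305576
iter 4: u=0.867080  f(a)=+6.935e-12  f'(a)=-4.682e-01  a ← 44.305576 − (+6.935e-12/-4.682e-01) = 44.305576
converged: |Δa| < 1e-12 after 4 iterations
sag = a·(cosh(S/(2a)) − 1) = 44.305576·(cosh(0.867080) − 1) = 17.725085
T_max/T_min = cosh(S/(2a)) = 1.400064

a=44.306 sag=17.725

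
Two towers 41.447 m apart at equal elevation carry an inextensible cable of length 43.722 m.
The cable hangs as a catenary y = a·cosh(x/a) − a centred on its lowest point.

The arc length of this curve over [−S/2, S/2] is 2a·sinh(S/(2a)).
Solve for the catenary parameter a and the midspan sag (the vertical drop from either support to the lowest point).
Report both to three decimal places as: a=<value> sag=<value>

seed: a₀ = √(S³/(24(L−S))) = √(41.447³/(24·2.275)) = 36.111317
iter 1: u=0.573878  f(a)=+3.776e-02  f'(a)=-1.302e-01  a ← 36.111317 − (+3.776e-02/-1.302e-01) = 36.401315
iter 2: u=0.569306  f(a)=+4.597e-04  f'(a)=-1.270e-01  a ← 36.401315 − (+4.597e-04/-1.270e-01) = 36.404933
iter 3: u=0.569250  f(a)=+6.999e-08  f'(a)=-1.270e-01  a ← 36.404933 − (+6.999e-08/-1.270e-01) = 36.404933
iter 4: u=0.569250  f(a)=+7.105e-15  f'(a)=-1.270e-01  a ← 36.404933 − (+7.105e-15/-1.270e-01) = 36.404933
converged: |Δa| < 1e-12 after 4 iterations
sag = a·(cosh(S/(2a)) − 1) = 36.404933·(cosh(0.569250) − 1) = 6.059434
T_max/T_min = cosh(S/(2a)) = 1.166445

a=36.405 sag=6.059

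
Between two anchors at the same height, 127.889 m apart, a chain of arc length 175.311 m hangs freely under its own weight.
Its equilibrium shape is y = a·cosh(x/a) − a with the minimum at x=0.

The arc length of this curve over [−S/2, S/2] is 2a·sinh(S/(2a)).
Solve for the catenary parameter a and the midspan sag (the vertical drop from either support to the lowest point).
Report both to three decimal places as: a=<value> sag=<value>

a=45.076 sag=53.490

seed: a₀ = √(S³/(24(L−S))) = √(127.889³/(24·47.422)) = 42.870074
iter 1: u=1.491588  f(a)=+5.564e+00  f'(a)=-2.745e+00  a ← 42.870074 − (+5.564e+00/-2.745e+00) = 44.896626
iter 2: u=1.424261  f(a)=+4.188e-01  f'(a)=-2.346e+00  a ← 44.896626 − (+4.188e-01/-2.346e+00) = 45.075139
iter 3: u=1.418620  f(a)=+2.801e-03  f'(a)=-2.315e+00  a ← 45.075139 − (+2.801e-03/-2.315e+00) = 45.076349
iter 4: u=1.418582  f(a)=+1.271e-07  f'(a)=-2.315e+00  a ← 45.076349 − (+1.271e-07/-2.315e+00) = 45.076349
iter 5: u=1.418582  f(a)=+0.000e+00  f'(a)=-2.315e+00  a ← 45.076349 − (+0.000e+00/-2.315e+00) = 45.076349
converged: |Δa| < 1e-12 after 5 iterations
sag = a·(cosh(S/(2a)) − 1) = 45.076349·(cosh(1.418582) − 1) = 53.490197
T_max/T_min = cosh(S/(2a)) = 2.186658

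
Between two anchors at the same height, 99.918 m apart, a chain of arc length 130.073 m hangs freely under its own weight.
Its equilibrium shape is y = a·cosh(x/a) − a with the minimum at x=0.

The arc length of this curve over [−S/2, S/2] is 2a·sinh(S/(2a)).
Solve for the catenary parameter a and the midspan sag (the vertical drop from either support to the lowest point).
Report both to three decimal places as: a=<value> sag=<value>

a=38.702 sag=36.979

seed: a₀ = √(S³/(24(L−S))) = √(99.918³/(24·30.155)) = 37.126184
iter 1: u=1.345654  f(a)=+2.851e+00  f'(a)=-1.938e+00  a ← 37.126184 − (+2.851e+00/-1.938e+00) = 38.597033
iter 2: u=1.294374  f(a)=+1.782e-01  f'(a)=-1.703e+00  a ← 38.597033 − (+1.782e-01/-1.703e+00) = 38.701664
iter 3: u=1.290875  f(a)=+7.986e-04  f'(a)=-1.688e+00  a ← 38.701664 − (+7.986e-04/-1.688e+00) = 38.702137
iter 4: u=1.290859  f(a)=+1.620e-08  f'(a)=-1.688e+00  a ← 38.702137 − (+1.620e-08/-1.688e+00) = 38.702137
iter 5: u=1.290859  f(a)=+2.842e-14  f'(a)=-1.688e+00  a ← 38.702137 − (+2.842e-14/-1.688e+00) = 38.702137
converged: |Δa| < 1e-12 after 5 iterations
sag = a·(cosh(S/(2a)) − 1) = 38.702137·(cosh(1.290859) − 1) = 36.978784
T_max/T_min = cosh(S/(2a)) = 1.955471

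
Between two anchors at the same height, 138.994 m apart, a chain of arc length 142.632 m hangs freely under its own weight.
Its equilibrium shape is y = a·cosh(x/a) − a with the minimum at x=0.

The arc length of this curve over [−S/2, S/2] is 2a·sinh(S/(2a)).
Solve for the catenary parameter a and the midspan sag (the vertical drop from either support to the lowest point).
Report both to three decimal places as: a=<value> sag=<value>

seed: a₀ = √(S³/(24(L−S))) = √(138.994³/(24·3.638)) = 175.370731
iter 1: u=0.396286  f(a)=+2.867e-02  f'(a)=-4.214e-02  a ← 175.370731 − (+2.867e-02/-4.214e-02) = 176.051084
iter 2: u=0.394755  f(a)=+1.677e-04  f'(a)=-4.165e-02  a ← 176.051084 − (+1.677e-04/-4.165e-02) = 176.055110
iter 3: u=0.394746  f(a)=+5.813e-09  f'(a)=-4.165e-02  a ← 176.055110 − (+5.813e-09/-4.165e-02) = 176.055111
iter 4: u=0.394746  f(a)=+0.000e+00  f'(a)=-4.165e-02  a ← 176.055111 − (+0.000e+00/-4.165e-02) = 176.055111
converged: |Δa| < 1e-12 after 4 iterations
sag = a·(cosh(S/(2a)) − 1) = 176.055111·(cosh(0.394746) − 1) = 13.895867
T_max/T_min = cosh(S/(2a)) = 1.078929

a=176.055 sag=13.896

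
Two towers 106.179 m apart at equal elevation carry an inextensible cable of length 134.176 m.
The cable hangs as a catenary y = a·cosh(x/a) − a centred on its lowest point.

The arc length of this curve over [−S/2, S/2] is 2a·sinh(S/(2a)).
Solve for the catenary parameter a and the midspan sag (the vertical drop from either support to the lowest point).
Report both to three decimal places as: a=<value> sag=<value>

seed: a₀ = √(S³/(24(L−S))) = √(106.179³/(24·27.997)) = 42.208175
iter 1: u=1.257801  f(a)=+2.300e+00  f'(a)=-1.549e+00  a ← 42.208175 − (+2.300e+00/-1.549e+00) = 43.693243
iter 2: u=1.215051  f(a)=+1.270e-01  f'(a)=-1.382e+00  a ← 43.693243 − (+1.270e-01/-1.382e+00) = 43.785108
iter 3: u=1.212501  f(a)=+4.369e-04  f'(a)=-1.373e+00  a ← 43.785108 − (+4.369e-04/-1.373e+00) = 43.785426
iter 4: u=1.212492  f(a)=+5.212e-09  f'(a)=-1.372e+00  a ← 43.785426 − (+5.212e-09/-1.372e+00) = 43.785426
iter 5: u=1.212492  f(a)=-2.842e-14  f'(a)=-1.372e+00  a ← 43.785426 − (-2.842e-14/-1.372e+00) = 43.785426
converged: |Δa| < 1e-12 after 5 iterations
sag = a·(cosh(S/(2a)) − 1) = 43.785426·(cosh(1.212492) − 1) = 36.326766
T_max/T_min = cosh(S/(2a)) = 1.829654

a=43.785 sag=36.327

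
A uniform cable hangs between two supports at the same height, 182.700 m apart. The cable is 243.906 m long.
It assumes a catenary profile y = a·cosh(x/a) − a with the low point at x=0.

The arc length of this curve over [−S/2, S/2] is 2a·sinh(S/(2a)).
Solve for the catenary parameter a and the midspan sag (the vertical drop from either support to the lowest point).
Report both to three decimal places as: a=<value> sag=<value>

a=67.449 sag=71.913

seed: a₀ = √(S³/(24(L−S))) = √(182.700³/(24·61.206)) = 64.432532
iter 1: u=1.417762  f(a)=+6.454e+00  f'(a)=-2.310e+00  a ← 64.432532 − (+6.454e+00/-2.310e+00) = 67.226300
iter 2: u=1.358843  f(a)=+4.435e-01  f'(a)=-2.003e+00  a ← 67.226300 − (+4.435e-01/-2.003e+00) = 67.447764
iter 3: u=1.354381  f(a)=+2.436e-03  f'(a)=-1.981e+00  a ← 67.447764 − (+2.436e-03/-1.981e+00) = 67.448994
iter 4: u=1.354357  f(a)=+7.438e-08  f'(a)=-1.981e+00  a ← 67.448994 − (+7.438e-08/-1.981e+00) = 67.448994
iter 5: u=1.354357  f(a)=+2.842e-14  f'(a)=-1.981e+00  a ← 67.448994 − (+2.842e-14/-1.981e+00) = 67.448994
converged: |Δa| < 1e-12 after 5 iterations
sag = a·(cosh(S/(2a)) − 1) = 67.448994·(cosh(1.354357) − 1) = 71.913487
T_max/T_min = cosh(S/(2a)) = 2.066191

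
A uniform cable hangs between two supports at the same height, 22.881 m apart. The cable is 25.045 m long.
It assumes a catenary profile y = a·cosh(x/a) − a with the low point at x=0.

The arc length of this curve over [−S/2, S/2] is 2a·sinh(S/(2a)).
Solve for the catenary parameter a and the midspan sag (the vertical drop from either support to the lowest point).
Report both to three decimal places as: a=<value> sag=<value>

a=15.398 sag=4.449

seed: a₀ = √(S³/(24(L−S))) = √(22.881³/(24·2.164)) = 15.187219
iter 1: u=0.753298  f(a)=+6.224e-02  f'(a)=-3.015e-01  a ← 15.187219 − (+6.224e-02/-3.015e-01) = 15.393651
iter 2: u=0.743196  f(a)=+1.292e-03  f'(a)=-2.891e-01  a ← 15.393651 − (+1.292e-03/-2.891e-01) = 15.398120
iter 3: u=0.742980  f(a)=+5.825e-07  f'(a)=-2.888e-01  a ← 15.398120 − (+5.825e-07/-2.888e-01) = 15.398122
iter 4: u=0.742980  f(a)=+1.243e-13  f'(a)=-2.888e-01  a ← 15.398122 − (+1.243e-13/-2.888e-01) = 15.398122
converged: |Δa| < 1e-12 after 4 iterations
sag = a·(cosh(S/(2a)) − 1) = 15.398122·(cosh(0.742980) − 1) = 4.449174
T_max/T_min = cosh(S/(2a)) = 1.288943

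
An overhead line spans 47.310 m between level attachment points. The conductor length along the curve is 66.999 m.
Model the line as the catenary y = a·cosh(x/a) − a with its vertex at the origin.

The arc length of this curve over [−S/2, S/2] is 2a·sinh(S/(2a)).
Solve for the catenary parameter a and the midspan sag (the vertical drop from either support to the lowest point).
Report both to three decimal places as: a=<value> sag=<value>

a=15.827 sag=21.223

seed: a₀ = √(S³/(24(L−S))) = √(47.310³/(24·19.689)) = 14.969661
iter 1: u=1.580196  f(a)=+2.610e+00  f'(a)=-3.349e+00  a ← 14.969661 − (+2.610e+00/-3.349e+00) = 15.748919
iter 2: u=1.502008  f(a)=+2.176e-01  f'(a)=-2.812e+00  a ← 15.748919 − (+2.176e-01/-2.812e+00) = 15.826318
iter 3: u=1.494662  f(a)=+1.817e-03  f'(a)=-2.765e+00  a ← 15.826318 − (+1.817e-03/-2.765e+00) = 15.826975
iter 4: u=1.494600  f(a)=+1.291e-07  f'(a)=-2.764e+00  a ← 15.826975 − (+1.291e-07/-2.764e+00) = 15.826975
iter 5: u=1.494600  f(a)=+0.000e+00  f'(a)=-2.764e+00  a ← 15.826975 − (+0.000e+00/-2.764e+00) = 15.826975
converged: |Δa| < 1e-12 after 5 iterations
sag = a·(cosh(S/(2a)) − 1) = 15.826975·(cosh(1.494600) − 1) = 21.223121
T_max/T_min = cosh(S/(2a)) = 2.340946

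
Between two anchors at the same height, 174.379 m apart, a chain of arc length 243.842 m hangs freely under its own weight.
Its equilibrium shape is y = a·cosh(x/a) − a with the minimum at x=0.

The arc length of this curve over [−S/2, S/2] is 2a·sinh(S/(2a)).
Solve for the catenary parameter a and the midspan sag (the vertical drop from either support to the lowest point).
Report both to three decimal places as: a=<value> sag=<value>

seed: a₀ = √(S³/(24(L−S))) = √(174.379³/(24·69.463)) = 56.397374
iter 1: u=1.545985  f(a)=+8.789e+00  f'(a)=-3.105e+00  a ← 56.397374 − (+8.789e+00/-3.105e+00) = 59.228454
iter 2: u=1.472088  f(a)=+7.052e-01  f'(a)=-2.625e+00  a ← 59.228454 − (+7.052e-01/-2.625e+00) = 59.497127
iter 3: u=1.465441  f(a)=+5.414e-03  f'(a)=-2.585e+00  a ← 59.497127 − (+5.414e-03/-2.585e+00) = 59.499222
iter 4: u=1.465389  f(a)=+3.246e-07  f'(a)=-2.584e+00  a ← 59.499222 − (+3.246e-07/-2.584e+00) = 59.499222
iter 5: u=1.465389  f(a)=+5.684e-14  f'(a)=-2.584e+00  a ← 59.499222 − (+5.684e-14/-2.584e+00) = 59.499222
converged: |Δa| < 1e-12 after 5 iterations
sag = a·(cosh(S/(2a)) − 1) = 59.499222·(cosh(1.465389) − 1) = 76.165393
T_max/T_min = cosh(S/(2a)) = 2.280107

a=59.499 sag=76.165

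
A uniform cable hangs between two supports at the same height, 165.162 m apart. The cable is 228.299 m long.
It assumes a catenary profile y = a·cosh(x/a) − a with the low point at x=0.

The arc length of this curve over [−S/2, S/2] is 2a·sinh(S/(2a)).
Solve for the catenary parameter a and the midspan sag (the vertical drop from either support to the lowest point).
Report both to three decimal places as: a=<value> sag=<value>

seed: a₀ = √(S³/(24(L−S))) = √(165.162³/(24·63.137)) = 54.527754
iter 1: u=1.514476  f(a)=+7.649e+00  f'(a)=-2.892e+00  a ← 54.527754 − (+7.649e+00/-2.892e+00) = 57.172312
iter 2: u=1.444423  f(a)=+5.917e-01  f'(a)=-2.461e+00  a ← 57.172312 − (+5.917e-01/-2.461e+00) = 57.412759
iter 3: u=1.438374  f(a)=+4.196e-03  f'(a)=-2.426e+00  a ← 57.412759 − (+4.196e-03/-2.426e+00) = 57.414489
iter 4: u=1.438330  f(a)=+2.144e-07  f'(a)=-2.426e+00  a ← 57.414489 − (+2.144e-07/-2.426e+00) = 57.414489
iter 5: u=1.438330  f(a)=+0.000e+00  f'(a)=-2.426e+00  a ← 57.414489 − (+0.000e+00/-2.426e+00) = 57.414489
converged: |Δa| < 1e-12 after 5 iterations
sag = a·(cosh(S/(2a)) − 1) = 57.414489·(cosh(1.438330) − 1) = 70.360829
T_max/T_min = cosh(S/(2a)) = 2.225489

a=57.414 sag=70.361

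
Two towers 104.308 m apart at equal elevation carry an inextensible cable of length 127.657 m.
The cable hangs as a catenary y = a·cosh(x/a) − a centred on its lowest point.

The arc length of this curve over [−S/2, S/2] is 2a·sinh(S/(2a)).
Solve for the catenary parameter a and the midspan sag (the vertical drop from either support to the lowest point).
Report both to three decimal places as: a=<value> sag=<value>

a=46.442 sag=32.494

seed: a₀ = √(S³/(24(L−S))) = √(104.308³/(24·23.349)) = 45.002502
iter 1: u=1.158913  f(a)=+1.619e+00  f'(a)=-1.184e+00  a ← 45.002502 − (+1.619e+00/-1.184e+00) = 46.370076
iter 2: u=1.124734  f(a)=+7.673e-02  f'(a)=-1.074e+00  a ← 46.370076 − (+7.673e-02/-1.074e+00) = 46.441517
iter 3: u=1.123004  f(a)=+1.913e-04  f'(a)=-1.069e+00  a ← 46.441517 − (+1.913e-04/-1.069e+00) = 46.441696
iter 4: u=1.122999  f(a)=+1.196e-09  f'(a)=-1.069e+00  a ← 46.441696 − (+1.196e-09/-1.069e+00) = 46.441696
iter 5: u=1.122999  f(a)=+0.000e+00  f'(a)=-1.069e+00  a ← 46.441696 − (+0.000e+00/-1.069e+00) = 46.441696
converged: |Δa| < 1e-12 after 5 iterations
sag = a·(cosh(S/(2a)) − 1) = 46.441696·(cosh(1.122999) − 1) = 32.494408
T_max/T_min = cosh(S/(2a)) = 1.699682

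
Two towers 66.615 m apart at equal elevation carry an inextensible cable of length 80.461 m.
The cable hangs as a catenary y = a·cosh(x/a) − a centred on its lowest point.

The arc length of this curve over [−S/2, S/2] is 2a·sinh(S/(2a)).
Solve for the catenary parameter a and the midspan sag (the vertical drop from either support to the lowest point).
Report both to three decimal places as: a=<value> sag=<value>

a=30.714 sag=19.901

seed: a₀ = √(S³/(24(L−S))) = √(66.615³/(24·13.846)) = 29.825674
iter 1: u=1.116739  f(a)=+8.895e-01  f'(a)=-1.050e+00  a ← 29.825674 − (+8.895e-01/-1.050e+00) = 30.673156
iter 2: u=1.085884  f(a)=+3.932e-02  f'(a)=-9.586e-01  a ← 30.673156 − (+3.932e-02/-9.586e-01) = 30.714174
iter 3: u=1.084434  f(a)=+8.471e-05  f'(a)=-9.545e-01  a ← 30.714174 − (+8.471e-05/-9.545e-01) = 30.714262
iter 4: u=1.084431  f(a)=+3.950e-10  f'(a)=-9.545e-01  a ← 30.714262 − (+3.950e-10/-9.545e-01) = 30.714262
iter 5: u=1.084431  f(a)=+1.421e-14  f'(a)=-9.545e-01  a ← 30.714262 − (+1.421e-14/-9.545e-01) = 30.714262
converged: |Δa| < 1e-12 after 5 iterations
sag = a·(cosh(S/(2a)) − 1) = 30.714262·(cosh(1.084431) − 1) = 19.900548
T_max/T_min = cosh(S/(2a)) = 1.647925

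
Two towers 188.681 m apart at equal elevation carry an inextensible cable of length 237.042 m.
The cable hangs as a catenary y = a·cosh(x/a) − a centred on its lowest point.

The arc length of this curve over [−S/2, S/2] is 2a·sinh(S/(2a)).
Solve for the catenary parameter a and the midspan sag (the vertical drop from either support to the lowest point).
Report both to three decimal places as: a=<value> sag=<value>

seed: a₀ = √(S³/(24(L−S))) = √(188.681³/(24·48.361)) = 76.074481
iter 1: u=1.240107  f(a)=+3.858e+00  f'(a)=-1.478e+00  a ← 76.074481 − (+3.858e+00/-1.478e+00) = 78.684614
iter 2: u=1.198970  f(a)=+2.074e-01  f'(a)=-1.323e+00  a ← 78.684614 − (+2.074e-01/-1.323e+00) = 78.841414
iter 3: u=1.196586  f(a)=+6.752e-04  f'(a)=-1.314e+00  a ← 78.841414 − (+6.752e-04/-1.314e+00) = 78.841928
iter 4: u=1.196578  f(a)=+7.205e-09  f'(a)=-1.314e+00  a ← 78.841928 − (+7.205e-09/-1.314e+00) = 78.841928
iter 5: u=1.196578  f(a)=+0.000e+00  f'(a)=-1.314e+00  a ← 78.841928 − (+0.000e+00/-1.314e+00) = 78.841928
converged: |Δa| < 1e-12 after 5 iterations
sag = a·(cosh(S/(2a)) − 1) = 78.841928·(cosh(1.196578) − 1) = 63.507210
T_max/T_min = cosh(S/(2a)) = 1.805500

a=78.842 sag=63.507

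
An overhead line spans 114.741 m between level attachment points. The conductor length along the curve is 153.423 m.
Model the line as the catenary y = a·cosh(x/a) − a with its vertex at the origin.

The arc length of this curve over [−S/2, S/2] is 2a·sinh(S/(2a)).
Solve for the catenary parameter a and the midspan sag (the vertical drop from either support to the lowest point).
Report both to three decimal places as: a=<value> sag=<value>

seed: a₀ = √(S³/(24(L−S))) = √(114.741³/(24·38.682)) = 40.338325
iter 1: u=1.422233  f(a)=+4.106e+00  f'(a)=-2.335e+00  a ← 40.338325 − (+4.106e+00/-2.335e+00) = 42.096847
iter 2: u=1.362822  f(a)=+2.838e-01  f'(a)=-2.022e+00  a ← 42.096847 − (+2.838e-01/-2.022e+00) = 42.237161
iter 3: u=1.358294  f(a)=+1.578e-03  f'(a)=-2.000e+00  a ← 42.237161 − (+1.578e-03/-2.000e+00) = 42.237950
iter 4: u=1.358269  f(a)=+4.938e-08  f'(a)=-2.000e+00  a ← 42.237950 − (+4.938e-08/-2.000e+00) = 42.237950
iter 5: u=1.358269  f(a)=+2.842e-14  f'(a)=-2.000e+00  a ← 42.237950 − (+2.842e-14/-2.000e+00) = 42.237950
converged: |Δa| < 1e-12 after 5 iterations
sag = a·(cosh(S/(2a)) − 1) = 42.237950·(cosh(1.358269) − 1) = 45.333156
T_max/T_min = cosh(S/(2a)) = 2.073280

a=42.238 sag=45.333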